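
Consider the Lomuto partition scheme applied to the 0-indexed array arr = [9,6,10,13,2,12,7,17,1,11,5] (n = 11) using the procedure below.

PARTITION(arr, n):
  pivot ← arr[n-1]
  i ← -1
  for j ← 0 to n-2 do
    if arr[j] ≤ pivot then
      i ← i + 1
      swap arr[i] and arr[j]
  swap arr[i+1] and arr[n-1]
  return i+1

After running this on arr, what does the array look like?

[2,1,5,13,9,12,7,17,6,11,10]

pivot=5, i=-1
j=0: 9>5, skip
j=1: 6>5, skip
j=2: 10>5, skip
j=3: 13>5, skip
j=4: 2≤5, i=0, swap(0,4) ⇒ [2,6,10,13,9,12,7,17,1,11,5]
j=5: 12>5, skip
j=6: 7>5, skip
j=7: 17>5, skip
j=8: 1≤5, i=1, swap(1,8) ⇒ [2,1,10,13,9,12,7,17,6,11,5]
j=9: 11>5, skip
swap(2,10) ⇒ [2,1,5,13,9,12,7,17,6,11,10]; return 2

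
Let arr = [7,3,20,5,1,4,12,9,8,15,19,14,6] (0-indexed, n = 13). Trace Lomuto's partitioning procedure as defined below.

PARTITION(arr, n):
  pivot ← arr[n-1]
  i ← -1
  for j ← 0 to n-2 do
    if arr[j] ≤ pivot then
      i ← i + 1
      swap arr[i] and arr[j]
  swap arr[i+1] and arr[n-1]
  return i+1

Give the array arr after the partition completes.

[3,5,1,4,6,7,12,9,8,15,19,14,20]

pivot = arr[12] = 6; i = -1
j=0: arr[0]=7 > 6 → no swap
j=1: arr[1]=3 ≤ 6 → i=0, swap arr[0],arr[1] → [3,7,20,5,1,4,12,9,8,15,19,14,6]
j=2: arr[2]=20 > 6 → no swap
j=3: arr[3]=5 ≤ 6 → i=1, swap arr[1],arr[3] → [3,5,20,7,1,4,12,9,8,15,19,14,6]
j=4: arr[4]=1 ≤ 6 → i=2, swap arr[2],arr[4] → [3,5,1,7,20,4,12,9,8,15,19,14,6]
j=5: arr[5]=4 ≤ 6 → i=3, swap arr[3],arr[5] → [3,5,1,4,20,7,12,9,8,15,19,14,6]
j=6: arr[6]=12 > 6 → no swap
j=7: arr[7]=9 > 6 → no swap
j=8: arr[8]=8 > 6 → no swap
j=9: arr[9]=15 > 6 → no swap
j=10: arr[10]=19 > 6 → no swap
j=11: arr[11]=14 > 6 → no swap
final swap arr[4],arr[12] → [3,5,1,4,6,7,12,9,8,15,19,14,20]; return 4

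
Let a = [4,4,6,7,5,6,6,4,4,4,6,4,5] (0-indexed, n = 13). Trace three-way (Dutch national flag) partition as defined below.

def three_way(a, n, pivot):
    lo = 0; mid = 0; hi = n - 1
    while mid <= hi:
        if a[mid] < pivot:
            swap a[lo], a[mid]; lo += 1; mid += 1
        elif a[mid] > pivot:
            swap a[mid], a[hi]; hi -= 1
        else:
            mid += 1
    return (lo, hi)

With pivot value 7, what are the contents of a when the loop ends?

pivot = 7; lo=0, mid=0, hi=12
a[mid]=4<7: swap a[0],a[0]; lo=1,mid=1 → [4,4,6,7,5,6,6,4,4,4,6,4,5]
a[mid]=4<7: swap a[1],a[1]; lo=2,mid=2 → [4,4,6,7,5,6,6,4,4,4,6,4,5]
a[mid]=6<7: swap a[2],a[2]; lo=3,mid=3 → [4,4,6,7,5,6,6,4,4,4,6,4,5]
a[mid]=7=7: mid=4
a[mid]=5<7: swap a[3],a[4]; lo=4,mid=5 → [4,4,6,5,7,6,6,4,4,4,6,4,5]
a[mid]=6<7: swap a[4],a[5]; lo=5,mid=6 → [4,4,6,5,6,7,6,4,4,4,6,4,5]
a[mid]=6<7: swap a[5],a[6]; lo=6,mid=7 → [4,4,6,5,6,6,7,4,4,4,6,4,5]
a[mid]=4<7: swap a[6],a[7]; lo=7,mid=8 → [4,4,6,5,6,6,4,7,4,4,6,4,5]
a[mid]=4<7: swap a[7],a[8]; lo=8,mid=9 → [4,4,6,5,6,6,4,4,7,4,6,4,5]
a[mid]=4<7: swap a[8],a[9]; lo=9,mid=10 → [4,4,6,5,6,6,4,4,4,7,6,4,5]
a[mid]=6<7: swap a[9],a[10]; lo=10,mid=11 → [4,4,6,5,6,6,4,4,4,6,7,4,5]
a[mid]=4<7: swap a[10],a[11]; lo=11,mid=12 → [4,4,6,5,6,6,4,4,4,6,4,7,5]
a[mid]=5<7: swap a[11],a[12]; lo=12,mid=13 → [4,4,6,5,6,6,4,4,4,6,4,5,7]
end: lo=12, hi=12; a = [4,4,6,5,6,6,4,4,4,6,4,5,7]

[4,4,6,5,6,6,4,4,4,6,4,5,7]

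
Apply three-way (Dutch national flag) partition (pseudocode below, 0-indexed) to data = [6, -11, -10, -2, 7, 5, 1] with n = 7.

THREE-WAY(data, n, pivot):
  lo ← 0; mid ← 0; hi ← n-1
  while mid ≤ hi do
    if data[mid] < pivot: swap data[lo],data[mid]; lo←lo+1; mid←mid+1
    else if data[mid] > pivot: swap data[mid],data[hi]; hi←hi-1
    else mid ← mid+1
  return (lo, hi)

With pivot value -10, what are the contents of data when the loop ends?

lo=0 mid=0 hi=6
6>-10: swap(0,6), hi=5 ⇒ [1, -11, -10, -2, 7, 5, 6]
1>-10: swap(0,5), hi=4 ⇒ [5, -11, -10, -2, 7, 1, 6]
5>-10: swap(0,4), hi=3 ⇒ [7, -11, -10, -2, 5, 1, 6]
7>-10: swap(0,3), hi=2 ⇒ [-2, -11, -10, 7, 5, 1, 6]
-2>-10: swap(0,2), hi=1 ⇒ [-10, -11, -2, 7, 5, 1, 6]
-10=-10: mid=1
-11<-10: swap(0,1), lo=1 mid=2 ⇒ [-11, -10, -2, 7, 5, 1, 6]
done. lo=1 hi=1; data=[-11, -10, -2, 7, 5, 1, 6]

[-11, -10, -2, 7, 5, 1, 6]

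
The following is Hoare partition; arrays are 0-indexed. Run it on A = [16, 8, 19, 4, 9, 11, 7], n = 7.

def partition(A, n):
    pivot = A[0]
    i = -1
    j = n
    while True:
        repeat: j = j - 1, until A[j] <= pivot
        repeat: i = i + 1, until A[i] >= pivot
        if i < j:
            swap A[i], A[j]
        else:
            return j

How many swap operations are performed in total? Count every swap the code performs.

2

pivot=16
j stops at 6 (7), i stops at 0 (16); swap ⇒ [7, 8, 19, 4, 9, 11, 16]
j stops at 5 (11), i stops at 2 (19); swap ⇒ [7, 8, 11, 4, 9, 19, 16]
j stops at 4, i stops at 5; i≥j ⇒ return 4. A=[7, 8, 11, 4, 9, 19, 16]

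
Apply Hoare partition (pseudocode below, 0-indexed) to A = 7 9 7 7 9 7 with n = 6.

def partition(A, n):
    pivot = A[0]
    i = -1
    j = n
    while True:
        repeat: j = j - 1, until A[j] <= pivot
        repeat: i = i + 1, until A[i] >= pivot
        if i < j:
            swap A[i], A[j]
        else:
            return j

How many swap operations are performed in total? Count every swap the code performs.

pivot = A[0] = 7; i = -1, j = 6
j→5 (A[5]=7≤7), i→0 (A[0]=7≥7); i<j, swap → 7 9 7 7 9 7
j→3 (A[3]=7≤7), i→1 (A[1]=9≥7); i<j, swap → 7 7 7 9 9 7
j→2, i→2; i≥j, return j=2. A = 7 7 7 9 9 7

2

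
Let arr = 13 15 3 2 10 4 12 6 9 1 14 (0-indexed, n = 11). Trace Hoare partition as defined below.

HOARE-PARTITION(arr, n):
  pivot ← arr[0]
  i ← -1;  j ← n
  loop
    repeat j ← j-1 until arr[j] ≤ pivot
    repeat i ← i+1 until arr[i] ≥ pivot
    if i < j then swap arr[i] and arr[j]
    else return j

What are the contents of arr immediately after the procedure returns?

pivot = arr[0] = 13; i = -1, j = 11
j→9 (arr[9]=1≤13), i→0 (arr[0]=13≥13); i<j, swap → 1 15 3 2 10 4 12 6 9 13 14
j→8 (arr[8]=9≤13), i→1 (arr[1]=15≥13); i<j, swap → 1 9 3 2 10 4 12 6 15 13 14
j→7, i→8; i≥j, return j=7. arr = 1 9 3 2 10 4 12 6 15 13 14

1 9 3 2 10 4 12 6 15 13 14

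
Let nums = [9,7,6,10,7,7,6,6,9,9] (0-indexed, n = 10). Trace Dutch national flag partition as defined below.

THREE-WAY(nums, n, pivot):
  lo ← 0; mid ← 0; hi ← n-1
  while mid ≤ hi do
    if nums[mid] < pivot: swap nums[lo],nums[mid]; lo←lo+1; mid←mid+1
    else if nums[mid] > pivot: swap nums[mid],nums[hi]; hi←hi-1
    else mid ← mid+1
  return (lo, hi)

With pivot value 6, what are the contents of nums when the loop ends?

pivot = 6; lo=0, mid=0, hi=9
nums[mid]=9>6: swap nums[0],nums[9]; hi=8 → [9,7,6,10,7,7,6,6,9,9]
nums[mid]=9>6: swap nums[0],nums[8]; hi=7 → [9,7,6,10,7,7,6,6,9,9]
nums[mid]=9>6: swap nums[0],nums[7]; hi=6 → [6,7,6,10,7,7,6,9,9,9]
nums[mid]=6=6: mid=1
nums[mid]=7>6: swap nums[1],nums[6]; hi=5 → [6,6,6,10,7,7,7,9,9,9]
nums[mid]=6=6: mid=2
nums[mid]=6=6: mid=3
nums[mid]=10>6: swap nums[3],nums[5]; hi=4 → [6,6,6,7,7,10,7,9,9,9]
nums[mid]=7>6: swap nums[3],nums[4]; hi=3 → [6,6,6,7,7,10,7,9,9,9]
nums[mid]=7>6: swap nums[3],nums[3]; hi=2 → [6,6,6,7,7,10,7,9,9,9]
end: lo=0, hi=2; nums = [6,6,6,7,7,10,7,9,9,9]

[6,6,6,7,7,10,7,9,9,9]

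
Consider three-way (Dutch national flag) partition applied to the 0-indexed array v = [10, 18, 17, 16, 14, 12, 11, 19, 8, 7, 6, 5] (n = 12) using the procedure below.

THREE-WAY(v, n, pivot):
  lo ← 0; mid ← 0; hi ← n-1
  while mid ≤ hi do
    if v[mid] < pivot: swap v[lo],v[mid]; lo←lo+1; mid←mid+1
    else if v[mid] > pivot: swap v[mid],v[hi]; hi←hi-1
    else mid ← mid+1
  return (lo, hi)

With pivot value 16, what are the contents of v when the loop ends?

pivot = 16; lo=0, mid=0, hi=11
v[mid]=10<16: swap v[0],v[0]; lo=1,mid=1 → [10, 18, 17, 16, 14, 12, 11, 19, 8, 7, 6, 5]
v[mid]=18>16: swap v[1],v[11]; hi=10 → [10, 5, 17, 16, 14, 12, 11, 19, 8, 7, 6, 18]
v[mid]=5<16: swap v[1],v[1]; lo=2,mid=2 → [10, 5, 17, 16, 14, 12, 11, 19, 8, 7, 6, 18]
v[mid]=17>16: swap v[2],v[10]; hi=9 → [10, 5, 6, 16, 14, 12, 11, 19, 8, 7, 17, 18]
v[mid]=6<16: swap v[2],v[2]; lo=3,mid=3 → [10, 5, 6, 16, 14, 12, 11, 19, 8, 7, 17, 18]
v[mid]=16=16: mid=4
v[mid]=14<16: swap v[3],v[4]; lo=4,mid=5 → [10, 5, 6, 14, 16, 12, 11, 19, 8, 7, 17, 18]
v[mid]=12<16: swap v[4],v[5]; lo=5,mid=6 → [10, 5, 6, 14, 12, 16, 11, 19, 8, 7, 17, 18]
v[mid]=11<16: swap v[5],v[6]; lo=6,mid=7 → [10, 5, 6, 14, 12, 11, 16, 19, 8, 7, 17, 18]
v[mid]=19>16: swap v[7],v[9]; hi=8 → [10, 5, 6, 14, 12, 11, 16, 7, 8, 19, 17, 18]
v[mid]=7<16: swap v[6],v[7]; lo=7,mid=8 → [10, 5, 6, 14, 12, 11, 7, 16, 8, 19, 17, 18]
v[mid]=8<16: swap v[7],v[8]; lo=8,mid=9 → [10, 5, 6, 14, 12, 11, 7, 8, 16, 19, 17, 18]
end: lo=8, hi=8; v = [10, 5, 6, 14, 12, 11, 7, 8, 16, 19, 17, 18]

[10, 5, 6, 14, 12, 11, 7, 8, 16, 19, 17, 18]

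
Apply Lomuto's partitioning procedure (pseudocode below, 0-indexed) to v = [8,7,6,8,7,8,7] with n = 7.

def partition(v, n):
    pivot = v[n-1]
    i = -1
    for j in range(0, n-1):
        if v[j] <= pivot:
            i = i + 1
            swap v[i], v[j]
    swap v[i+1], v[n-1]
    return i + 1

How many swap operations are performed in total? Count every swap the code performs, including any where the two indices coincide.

4

pivot = v[6] = 7; i = -1
j=0: v[0]=8 > 7 → no swap
j=1: v[1]=7 ≤ 7 → i=0, swap v[0],v[1] → [7,8,6,8,7,8,7]
j=2: v[2]=6 ≤ 7 → i=1, swap v[1],v[2] → [7,6,8,8,7,8,7]
j=3: v[3]=8 > 7 → no swap
j=4: v[4]=7 ≤ 7 → i=2, swap v[2],v[4] → [7,6,7,8,8,8,7]
j=5: v[5]=8 > 7 → no swap
final swap v[3],v[6] → [7,6,7,7,8,8,8]; return 3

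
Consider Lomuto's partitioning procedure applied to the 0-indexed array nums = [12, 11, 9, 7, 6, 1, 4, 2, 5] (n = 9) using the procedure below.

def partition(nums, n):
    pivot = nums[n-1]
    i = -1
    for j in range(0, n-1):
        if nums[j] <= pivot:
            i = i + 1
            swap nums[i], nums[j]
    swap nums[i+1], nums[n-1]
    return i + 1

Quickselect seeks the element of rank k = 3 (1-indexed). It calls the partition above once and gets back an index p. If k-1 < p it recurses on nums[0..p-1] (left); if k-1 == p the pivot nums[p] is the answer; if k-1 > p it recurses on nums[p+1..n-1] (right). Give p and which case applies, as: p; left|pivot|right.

pivot=5, i=-1
j=0: 12>5, skip
j=1: 11>5, skip
j=2: 9>5, skip
j=3: 7>5, skip
j=4: 6>5, skip
j=5: 1≤5, i=0, swap(0,5) ⇒ [1, 11, 9, 7, 6, 12, 4, 2, 5]
j=6: 4≤5, i=1, swap(1,6) ⇒ [1, 4, 9, 7, 6, 12, 11, 2, 5]
j=7: 2≤5, i=2, swap(2,7) ⇒ [1, 4, 2, 7, 6, 12, 11, 9, 5]
swap(3,8) ⇒ [1, 4, 2, 5, 6, 12, 11, 9, 7]; return 3
p = 3; k-1 = 2 < 3 ⇒ left

3; left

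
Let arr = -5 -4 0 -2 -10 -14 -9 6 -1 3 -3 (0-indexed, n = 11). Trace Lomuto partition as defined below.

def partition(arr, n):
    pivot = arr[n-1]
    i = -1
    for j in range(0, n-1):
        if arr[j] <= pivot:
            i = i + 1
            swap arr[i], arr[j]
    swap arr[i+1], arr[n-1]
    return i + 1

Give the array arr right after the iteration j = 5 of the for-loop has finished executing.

pivot=-3, i=-1
j=0: -5≤-3, i=0, swap(0,0) ⇒ -5 -4 0 -2 -10 -14 -9 6 -1 3 -3
j=1: -4≤-3, i=1, swap(1,1) ⇒ -5 -4 0 -2 -10 -14 -9 6 -1 3 -3
j=2: 0>-3, skip
j=3: -2>-3, skip
j=4: -10≤-3, i=2, swap(2,4) ⇒ -5 -4 -10 -2 0 -14 -9 6 -1 3 -3
j=5: -14≤-3, i=3, swap(3,5) ⇒ -5 -4 -10 -14 0 -2 -9 6 -1 3 -3
(after j=5) arr = -5 -4 -10 -14 0 -2 -9 6 -1 3 -3

-5 -4 -10 -14 0 -2 -9 6 -1 3 -3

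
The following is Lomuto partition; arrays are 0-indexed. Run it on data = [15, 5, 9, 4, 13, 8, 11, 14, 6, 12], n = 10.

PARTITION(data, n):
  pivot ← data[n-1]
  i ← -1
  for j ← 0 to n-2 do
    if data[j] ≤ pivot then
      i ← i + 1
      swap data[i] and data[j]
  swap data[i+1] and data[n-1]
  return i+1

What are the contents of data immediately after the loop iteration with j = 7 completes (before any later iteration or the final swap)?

[5, 9, 4, 8, 11, 15, 13, 14, 6, 12]

pivot = data[9] = 12; i = -1
j=0: data[0]=15 > 12 → no swap
j=1: data[1]=5 ≤ 12 → i=0, swap data[0],data[1] → [5, 15, 9, 4, 13, 8, 11, 14, 6, 12]
j=2: data[2]=9 ≤ 12 → i=1, swap data[1],data[2] → [5, 9, 15, 4, 13, 8, 11, 14, 6, 12]
j=3: data[3]=4 ≤ 12 → i=2, swap data[2],data[3] → [5, 9, 4, 15, 13, 8, 11, 14, 6, 12]
j=4: data[4]=13 > 12 → no swap
j=5: data[5]=8 ≤ 12 → i=3, swap data[3],data[5] → [5, 9, 4, 8, 13, 15, 11, 14, 6, 12]
j=6: data[6]=11 ≤ 12 → i=4, swap data[4],data[6] → [5, 9, 4, 8, 11, 15, 13, 14, 6, 12]
j=7: data[7]=14 > 12 → no swap
(after j=7) data = [5, 9, 4, 8, 11, 15, 13, 14, 6, 12]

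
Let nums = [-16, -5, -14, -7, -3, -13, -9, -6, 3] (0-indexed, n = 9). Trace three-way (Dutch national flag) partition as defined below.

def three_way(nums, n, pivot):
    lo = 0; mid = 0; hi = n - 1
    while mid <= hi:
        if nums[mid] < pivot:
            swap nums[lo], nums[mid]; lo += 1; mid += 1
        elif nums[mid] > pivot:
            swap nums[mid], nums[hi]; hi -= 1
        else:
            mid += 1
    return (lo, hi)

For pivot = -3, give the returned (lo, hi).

pivot = -3; lo=0, mid=0, hi=8
nums[mid]=-16<-3: swap nums[0],nums[0]; lo=1,mid=1 → [-16, -5, -14, -7, -3, -13, -9, -6, 3]
nums[mid]=-5<-3: swap nums[1],nums[1]; lo=2,mid=2 → [-16, -5, -14, -7, -3, -13, -9, -6, 3]
nums[mid]=-14<-3: swap nums[2],nums[2]; lo=3,mid=3 → [-16, -5, -14, -7, -3, -13, -9, -6, 3]
nums[mid]=-7<-3: swap nums[3],nums[3]; lo=4,mid=4 → [-16, -5, -14, -7, -3, -13, -9, -6, 3]
nums[mid]=-3=-3: mid=5
nums[mid]=-13<-3: swap nums[4],nums[5]; lo=5,mid=6 → [-16, -5, -14, -7, -13, -3, -9, -6, 3]
nums[mid]=-9<-3: swap nums[5],nums[6]; lo=6,mid=7 → [-16, -5, -14, -7, -13, -9, -3, -6, 3]
nums[mid]=-6<-3: swap nums[6],nums[7]; lo=7,mid=8 → [-16, -5, -14, -7, -13, -9, -6, -3, 3]
nums[mid]=3>-3: swap nums[8],nums[8]; hi=7 → [-16, -5, -14, -7, -13, -9, -6, -3, 3]
end: lo=7, hi=7; nums = [-16, -5, -14, -7, -13, -9, -6, -3, 3]

(7, 7)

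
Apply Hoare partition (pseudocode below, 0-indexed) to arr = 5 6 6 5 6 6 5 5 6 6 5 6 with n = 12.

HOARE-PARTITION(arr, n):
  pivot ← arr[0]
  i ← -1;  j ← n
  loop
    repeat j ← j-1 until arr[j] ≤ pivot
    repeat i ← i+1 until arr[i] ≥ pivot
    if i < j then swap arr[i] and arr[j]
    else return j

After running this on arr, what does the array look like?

5 5 5 5 6 6 6 6 6 6 5 6

pivot=5
j stops at 10 (5), i stops at 0 (5); swap ⇒ 5 6 6 5 6 6 5 5 6 6 5 6
j stops at 7 (5), i stops at 1 (6); swap ⇒ 5 5 6 5 6 6 5 6 6 6 5 6
j stops at 6 (5), i stops at 2 (6); swap ⇒ 5 5 5 5 6 6 6 6 6 6 5 6
j stops at 3, i stops at 3; i≥j ⇒ return 3. arr=5 5 5 5 6 6 6 6 6 6 5 6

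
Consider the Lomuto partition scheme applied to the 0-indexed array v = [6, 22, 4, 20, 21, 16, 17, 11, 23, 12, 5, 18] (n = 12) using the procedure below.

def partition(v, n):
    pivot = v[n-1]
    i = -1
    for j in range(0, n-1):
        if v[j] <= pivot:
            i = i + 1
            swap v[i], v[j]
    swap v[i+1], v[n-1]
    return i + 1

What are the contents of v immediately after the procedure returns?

[6, 4, 16, 17, 11, 12, 5, 18, 23, 22, 20, 21]

pivot=18, i=-1
j=0: 6≤18, i=0, swap(0,0) ⇒ [6, 22, 4, 20, 21, 16, 17, 11, 23, 12, 5, 18]
j=1: 22>18, skip
j=2: 4≤18, i=1, swap(1,2) ⇒ [6, 4, 22, 20, 21, 16, 17, 11, 23, 12, 5, 18]
j=3: 20>18, skip
j=4: 21>18, skip
j=5: 16≤18, i=2, swap(2,5) ⇒ [6, 4, 16, 20, 21, 22, 17, 11, 23, 12, 5, 18]
j=6: 17≤18, i=3, swap(3,6) ⇒ [6, 4, 16, 17, 21, 22, 20, 11, 23, 12, 5, 18]
j=7: 11≤18, i=4, swap(4,7) ⇒ [6, 4, 16, 17, 11, 22, 20, 21, 23, 12, 5, 18]
j=8: 23>18, skip
j=9: 12≤18, i=5, swap(5,9) ⇒ [6, 4, 16, 17, 11, 12, 20, 21, 23, 22, 5, 18]
j=10: 5≤18, i=6, swap(6,10) ⇒ [6, 4, 16, 17, 11, 12, 5, 21, 23, 22, 20, 18]
swap(7,11) ⇒ [6, 4, 16, 17, 11, 12, 5, 18, 23, 22, 20, 21]; return 7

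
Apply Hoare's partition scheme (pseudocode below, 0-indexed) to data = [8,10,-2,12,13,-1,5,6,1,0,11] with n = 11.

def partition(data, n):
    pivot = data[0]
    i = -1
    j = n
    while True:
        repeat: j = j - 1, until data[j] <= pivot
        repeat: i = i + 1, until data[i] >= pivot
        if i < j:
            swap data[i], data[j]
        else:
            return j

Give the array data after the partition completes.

[0,1,-2,6,5,-1,13,12,10,8,11]

pivot = data[0] = 8; i = -1, j = 11
j→9 (data[9]=0≤8), i→0 (data[0]=8≥8); i<j, swap → [0,10,-2,12,13,-1,5,6,1,8,11]
j→8 (data[8]=1≤8), i→1 (data[1]=10≥8); i<j, swap → [0,1,-2,12,13,-1,5,6,10,8,11]
j→7 (data[7]=6≤8), i→3 (data[3]=12≥8); i<j, swap → [0,1,-2,6,13,-1,5,12,10,8,11]
j→6 (data[6]=5≤8), i→4 (data[4]=13≥8); i<j, swap → [0,1,-2,6,5,-1,13,12,10,8,11]
j→5, i→6; i≥j, return j=5. data = [0,1,-2,6,5,-1,13,12,10,8,11]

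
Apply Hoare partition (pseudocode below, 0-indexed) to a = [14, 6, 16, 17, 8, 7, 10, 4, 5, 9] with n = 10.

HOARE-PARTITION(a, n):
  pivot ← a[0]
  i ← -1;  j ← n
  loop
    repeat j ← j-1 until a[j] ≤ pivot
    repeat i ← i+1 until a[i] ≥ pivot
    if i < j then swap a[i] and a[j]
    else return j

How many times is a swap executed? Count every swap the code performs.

pivot=14
j stops at 9 (9), i stops at 0 (14); swap ⇒ [9, 6, 16, 17, 8, 7, 10, 4, 5, 14]
j stops at 8 (5), i stops at 2 (16); swap ⇒ [9, 6, 5, 17, 8, 7, 10, 4, 16, 14]
j stops at 7 (4), i stops at 3 (17); swap ⇒ [9, 6, 5, 4, 8, 7, 10, 17, 16, 14]
j stops at 6, i stops at 7; i≥j ⇒ return 6. a=[9, 6, 5, 4, 8, 7, 10, 17, 16, 14]

3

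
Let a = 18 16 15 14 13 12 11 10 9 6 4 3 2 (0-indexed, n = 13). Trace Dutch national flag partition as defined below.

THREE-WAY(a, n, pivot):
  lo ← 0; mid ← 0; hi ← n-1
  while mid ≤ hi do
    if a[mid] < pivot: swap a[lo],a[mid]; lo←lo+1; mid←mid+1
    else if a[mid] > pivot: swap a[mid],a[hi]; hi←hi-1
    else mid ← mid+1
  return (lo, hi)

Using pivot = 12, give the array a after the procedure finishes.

lo=0 mid=0 hi=12
18>12: swap(0,12), hi=11 ⇒ 2 16 15 14 13 12 11 10 9 6 4 3 18
2<12: swap(0,0), lo=1 mid=1 ⇒ 2 16 15 14 13 12 11 10 9 6 4 3 18
16>12: swap(1,11), hi=10 ⇒ 2 3 15 14 13 12 11 10 9 6 4 16 18
3<12: swap(1,1), lo=2 mid=2 ⇒ 2 3 15 14 13 12 11 10 9 6 4 16 18
15>12: swap(2,10), hi=9 ⇒ 2 3 4 14 13 12 11 10 9 6 15 16 18
4<12: swap(2,2), lo=3 mid=3 ⇒ 2 3 4 14 13 12 11 10 9 6 15 16 18
14>12: swap(3,9), hi=8 ⇒ 2 3 4 6 13 12 11 10 9 14 15 16 18
6<12: swap(3,3), lo=4 mid=4 ⇒ 2 3 4 6 13 12 11 10 9 14 15 16 18
13>12: swap(4,8), hi=7 ⇒ 2 3 4 6 9 12 11 10 13 14 15 16 18
9<12: swap(4,4), lo=5 mid=5 ⇒ 2 3 4 6 9 12 11 10 13 14 15 16 18
12=12: mid=6
11<12: swap(5,6), lo=6 mid=7 ⇒ 2 3 4 6 9 11 12 10 13 14 15 16 18
10<12: swap(6,7), lo=7 mid=8 ⇒ 2 3 4 6 9 11 10 12 13 14 15 16 18
done. lo=7 hi=7; a=2 3 4 6 9 11 10 12 13 14 15 16 18

2 3 4 6 9 11 10 12 13 14 15 16 18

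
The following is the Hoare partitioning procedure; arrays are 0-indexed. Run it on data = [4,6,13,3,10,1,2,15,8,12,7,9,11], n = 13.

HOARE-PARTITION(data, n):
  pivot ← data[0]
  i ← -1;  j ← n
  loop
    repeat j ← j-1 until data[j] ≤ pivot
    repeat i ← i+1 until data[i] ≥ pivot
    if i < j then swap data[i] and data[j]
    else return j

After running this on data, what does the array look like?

pivot=4
j stops at 6 (2), i stops at 0 (4); swap ⇒ [2,6,13,3,10,1,4,15,8,12,7,9,11]
j stops at 5 (1), i stops at 1 (6); swap ⇒ [2,1,13,3,10,6,4,15,8,12,7,9,11]
j stops at 3 (3), i stops at 2 (13); swap ⇒ [2,1,3,13,10,6,4,15,8,12,7,9,11]
j stops at 2, i stops at 3; i≥j ⇒ return 2. data=[2,1,3,13,10,6,4,15,8,12,7,9,11]

[2,1,3,13,10,6,4,15,8,12,7,9,11]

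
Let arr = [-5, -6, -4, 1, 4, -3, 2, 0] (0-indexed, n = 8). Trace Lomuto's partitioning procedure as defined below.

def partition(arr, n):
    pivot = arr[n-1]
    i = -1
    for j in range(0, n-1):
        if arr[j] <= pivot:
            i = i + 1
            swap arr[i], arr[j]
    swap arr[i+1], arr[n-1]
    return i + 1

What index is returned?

pivot=0, i=-1
j=0: -5≤0, i=0, swap(0,0) ⇒ [-5, -6, -4, 1, 4, -3, 2, 0]
j=1: -6≤0, i=1, swap(1,1) ⇒ [-5, -6, -4, 1, 4, -3, 2, 0]
j=2: -4≤0, i=2, swap(2,2) ⇒ [-5, -6, -4, 1, 4, -3, 2, 0]
j=3: 1>0, skip
j=4: 4>0, skip
j=5: -3≤0, i=3, swap(3,5) ⇒ [-5, -6, -4, -3, 4, 1, 2, 0]
j=6: 2>0, skip
swap(4,7) ⇒ [-5, -6, -4, -3, 0, 1, 2, 4]; return 4

4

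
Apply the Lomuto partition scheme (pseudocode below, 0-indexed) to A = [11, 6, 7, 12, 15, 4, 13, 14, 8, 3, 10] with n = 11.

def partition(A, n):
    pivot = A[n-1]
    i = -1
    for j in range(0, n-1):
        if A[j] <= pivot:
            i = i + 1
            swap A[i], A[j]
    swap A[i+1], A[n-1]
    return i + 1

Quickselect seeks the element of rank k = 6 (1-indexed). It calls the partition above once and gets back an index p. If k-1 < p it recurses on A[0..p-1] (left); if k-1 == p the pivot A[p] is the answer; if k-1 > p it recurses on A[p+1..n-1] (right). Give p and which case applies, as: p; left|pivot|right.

5; pivot

pivot = A[10] = 10; i = -1
j=0: A[0]=11 > 10 → no swap
j=1: A[1]=6 ≤ 10 → i=0, swap A[0],A[1] → [6, 11, 7, 12, 15, 4, 13, 14, 8, 3, 10]
j=2: A[2]=7 ≤ 10 → i=1, swap A[1],A[2] → [6, 7, 11, 12, 15, 4, 13, 14, 8, 3, 10]
j=3: A[3]=12 > 10 → no swap
j=4: A[4]=15 > 10 → no swap
j=5: A[5]=4 ≤ 10 → i=2, swap A[2],A[5] → [6, 7, 4, 12, 15, 11, 13, 14, 8, 3, 10]
j=6: A[6]=13 > 10 → no swap
j=7: A[7]=14 > 10 → no swap
j=8: A[8]=8 ≤ 10 → i=3, swap A[3],A[8] → [6, 7, 4, 8, 15, 11, 13, 14, 12, 3, 10]
j=9: A[9]=3 ≤ 10 → i=4, swap A[4],A[9] → [6, 7, 4, 8, 3, 11, 13, 14, 12, 15, 10]
final swap A[5],A[10] → [6, 7, 4, 8, 3, 10, 13, 14, 12, 15, 11]; return 5
p = 5; k-1 = 5 == 5 ⇒ pivot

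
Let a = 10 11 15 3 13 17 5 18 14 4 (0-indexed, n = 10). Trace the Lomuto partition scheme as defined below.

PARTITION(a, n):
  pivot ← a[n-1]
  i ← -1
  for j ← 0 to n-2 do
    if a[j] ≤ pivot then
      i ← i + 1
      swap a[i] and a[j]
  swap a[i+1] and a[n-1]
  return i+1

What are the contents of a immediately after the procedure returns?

3 4 15 10 13 17 5 18 14 11

pivot=4, i=-1
j=0: 10>4, skip
j=1: 11>4, skip
j=2: 15>4, skip
j=3: 3≤4, i=0, swap(0,3) ⇒ 3 11 15 10 13 17 5 18 14 4
j=4: 13>4, skip
j=5: 17>4, skip
j=6: 5>4, skip
j=7: 18>4, skip
j=8: 14>4, skip
swap(1,9) ⇒ 3 4 15 10 13 17 5 18 14 11; return 1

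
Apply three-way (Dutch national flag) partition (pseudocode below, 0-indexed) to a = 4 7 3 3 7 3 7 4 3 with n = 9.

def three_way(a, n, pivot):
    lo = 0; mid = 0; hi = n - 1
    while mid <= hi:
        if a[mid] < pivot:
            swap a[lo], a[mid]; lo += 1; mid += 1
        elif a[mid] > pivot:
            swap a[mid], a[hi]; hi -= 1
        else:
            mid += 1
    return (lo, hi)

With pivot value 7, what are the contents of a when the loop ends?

pivot = 7; lo=0, mid=0, hi=8
a[mid]=4<7: swap a[0],a[0]; lo=1,mid=1 → 4 7 3 3 7 3 7 4 3
a[mid]=7=7: mid=2
a[mid]=3<7: swap a[1],a[2]; lo=2,mid=3 → 4 3 7 3 7 3 7 4 3
a[mid]=3<7: swap a[2],a[3]; lo=3,mid=4 → 4 3 3 7 7 3 7 4 3
a[mid]=7=7: mid=5
a[mid]=3<7: swap a[3],a[5]; lo=4,mid=6 → 4 3 3 3 7 7 7 4 3
a[mid]=7=7: mid=7
a[mid]=4<7: swap a[4],a[7]; lo=5,mid=8 → 4 3 3 3 4 7 7 7 3
a[mid]=3<7: swap a[5],a[8]; lo=6,mid=9 → 4 3 3 3 4 3 7 7 7
end: lo=6, hi=8; a = 4 3 3 3 4 3 7 7 7

4 3 3 3 4 3 7 7 7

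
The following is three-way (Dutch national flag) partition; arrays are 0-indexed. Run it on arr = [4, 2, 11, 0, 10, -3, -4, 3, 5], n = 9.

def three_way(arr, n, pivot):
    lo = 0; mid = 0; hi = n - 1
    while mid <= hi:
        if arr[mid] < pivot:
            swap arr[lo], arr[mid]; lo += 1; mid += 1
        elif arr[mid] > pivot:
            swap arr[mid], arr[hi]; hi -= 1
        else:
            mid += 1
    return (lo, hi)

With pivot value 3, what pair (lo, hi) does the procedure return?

(4, 4)

pivot = 3; lo=0, mid=0, hi=8
arr[mid]=4>3: swap arr[0],arr[8]; hi=7 → [5, 2, 11, 0, 10, -3, -4, 3, 4]
arr[mid]=5>3: swap arr[0],arr[7]; hi=6 → [3, 2, 11, 0, 10, -3, -4, 5, 4]
arr[mid]=3=3: mid=1
arr[mid]=2<3: swap arr[0],arr[1]; lo=1,mid=2 → [2, 3, 11, 0, 10, -3, -4, 5, 4]
arr[mid]=11>3: swap arr[2],arr[6]; hi=5 → [2, 3, -4, 0, 10, -3, 11, 5, 4]
arr[mid]=-4<3: swap arr[1],arr[2]; lo=2,mid=3 → [2, -4, 3, 0, 10, -3, 11, 5, 4]
arr[mid]=0<3: swap arr[2],arr[3]; lo=3,mid=4 → [2, -4, 0, 3, 10, -3, 11, 5, 4]
arr[mid]=10>3: swap arr[4],arr[5]; hi=4 → [2, -4, 0, 3, -3, 10, 11, 5, 4]
arr[mid]=-3<3: swap arr[3],arr[4]; lo=4,mid=5 → [2, -4, 0, -3, 3, 10, 11, 5, 4]
end: lo=4, hi=4; arr = [2, -4, 0, -3, 3, 10, 11, 5, 4]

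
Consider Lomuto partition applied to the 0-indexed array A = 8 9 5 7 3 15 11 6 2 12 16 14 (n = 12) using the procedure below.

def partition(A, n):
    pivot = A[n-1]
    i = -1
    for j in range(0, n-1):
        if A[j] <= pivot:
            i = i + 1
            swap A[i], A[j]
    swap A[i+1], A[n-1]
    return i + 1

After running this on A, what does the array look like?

pivot=14, i=-1
j=0: 8≤14, i=0, swap(0,0) ⇒ 8 9 5 7 3 15 11 6 2 12 16 14
j=1: 9≤14, i=1, swap(1,1) ⇒ 8 9 5 7 3 15 11 6 2 12 16 14
j=2: 5≤14, i=2, swap(2,2) ⇒ 8 9 5 7 3 15 11 6 2 12 16 14
j=3: 7≤14, i=3, swap(3,3) ⇒ 8 9 5 7 3 15 11 6 2 12 16 14
j=4: 3≤14, i=4, swap(4,4) ⇒ 8 9 5 7 3 15 11 6 2 12 16 14
j=5: 15>14, skip
j=6: 11≤14, i=5, swap(5,6) ⇒ 8 9 5 7 3 11 15 6 2 12 16 14
j=7: 6≤14, i=6, swap(6,7) ⇒ 8 9 5 7 3 11 6 15 2 12 16 14
j=8: 2≤14, i=7, swap(7,8) ⇒ 8 9 5 7 3 11 6 2 15 12 16 14
j=9: 12≤14, i=8, swap(8,9) ⇒ 8 9 5 7 3 11 6 2 12 15 16 14
j=10: 16>14, skip
swap(9,11) ⇒ 8 9 5 7 3 11 6 2 12 14 16 15; return 9

8 9 5 7 3 11 6 2 12 14 16 15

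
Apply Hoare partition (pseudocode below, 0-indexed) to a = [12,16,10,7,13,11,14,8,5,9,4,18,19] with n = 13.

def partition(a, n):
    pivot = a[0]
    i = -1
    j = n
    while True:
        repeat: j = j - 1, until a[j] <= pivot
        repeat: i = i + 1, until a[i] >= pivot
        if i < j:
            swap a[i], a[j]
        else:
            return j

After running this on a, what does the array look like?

[4,9,10,7,5,11,8,14,13,16,12,18,19]

pivot=12
j stops at 10 (4), i stops at 0 (12); swap ⇒ [4,16,10,7,13,11,14,8,5,9,12,18,19]
j stops at 9 (9), i stops at 1 (16); swap ⇒ [4,9,10,7,13,11,14,8,5,16,12,18,19]
j stops at 8 (5), i stops at 4 (13); swap ⇒ [4,9,10,7,5,11,14,8,13,16,12,18,19]
j stops at 7 (8), i stops at 6 (14); swap ⇒ [4,9,10,7,5,11,8,14,13,16,12,18,19]
j stops at 6, i stops at 7; i≥j ⇒ return 6. a=[4,9,10,7,5,11,8,14,13,16,12,18,19]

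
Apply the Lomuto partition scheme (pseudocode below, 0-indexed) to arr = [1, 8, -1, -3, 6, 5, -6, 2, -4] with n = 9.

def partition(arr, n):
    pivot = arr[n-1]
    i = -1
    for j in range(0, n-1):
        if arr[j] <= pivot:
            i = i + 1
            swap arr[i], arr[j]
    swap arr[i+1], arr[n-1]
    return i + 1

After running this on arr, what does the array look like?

pivot=-4, i=-1
j=0: 1>-4, skip
j=1: 8>-4, skip
j=2: -1>-4, skip
j=3: -3>-4, skip
j=4: 6>-4, skip
j=5: 5>-4, skip
j=6: -6≤-4, i=0, swap(0,6) ⇒ [-6, 8, -1, -3, 6, 5, 1, 2, -4]
j=7: 2>-4, skip
swap(1,8) ⇒ [-6, -4, -1, -3, 6, 5, 1, 2, 8]; return 1

[-6, -4, -1, -3, 6, 5, 1, 2, 8]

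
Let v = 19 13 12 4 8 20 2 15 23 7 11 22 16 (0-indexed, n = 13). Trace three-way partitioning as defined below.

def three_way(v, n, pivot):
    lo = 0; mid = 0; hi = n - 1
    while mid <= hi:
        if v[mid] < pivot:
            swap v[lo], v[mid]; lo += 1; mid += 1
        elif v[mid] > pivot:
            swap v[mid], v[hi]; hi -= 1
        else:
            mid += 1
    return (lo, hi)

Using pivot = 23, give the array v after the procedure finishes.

19 13 12 4 8 20 2 15 7 11 22 16 23

lo=0 mid=0 hi=12
19<23: swap(0,0), lo=1 mid=1 ⇒ 19 13 12 4 8 20 2 15 23 7 11 22 16
13<23: swap(1,1), lo=2 mid=2 ⇒ 19 13 12 4 8 20 2 15 23 7 11 22 16
12<23: swap(2,2), lo=3 mid=3 ⇒ 19 13 12 4 8 20 2 15 23 7 11 22 16
4<23: swap(3,3), lo=4 mid=4 ⇒ 19 13 12 4 8 20 2 15 23 7 11 22 16
8<23: swap(4,4), lo=5 mid=5 ⇒ 19 13 12 4 8 20 2 15 23 7 11 22 16
20<23: swap(5,5), lo=6 mid=6 ⇒ 19 13 12 4 8 20 2 15 23 7 11 22 16
2<23: swap(6,6), lo=7 mid=7 ⇒ 19 13 12 4 8 20 2 15 23 7 11 22 16
15<23: swap(7,7), lo=8 mid=8 ⇒ 19 13 12 4 8 20 2 15 23 7 11 22 16
23=23: mid=9
7<23: swap(8,9), lo=9 mid=10 ⇒ 19 13 12 4 8 20 2 15 7 23 11 22 16
11<23: swap(9,10), lo=10 mid=11 ⇒ 19 13 12 4 8 20 2 15 7 11 23 22 16
22<23: swap(10,11), lo=11 mid=12 ⇒ 19 13 12 4 8 20 2 15 7 11 22 23 16
16<23: swap(11,12), lo=12 mid=13 ⇒ 19 13 12 4 8 20 2 15 7 11 22 16 23
done. lo=12 hi=12; v=19 13 12 4 8 20 2 15 7 11 22 16 23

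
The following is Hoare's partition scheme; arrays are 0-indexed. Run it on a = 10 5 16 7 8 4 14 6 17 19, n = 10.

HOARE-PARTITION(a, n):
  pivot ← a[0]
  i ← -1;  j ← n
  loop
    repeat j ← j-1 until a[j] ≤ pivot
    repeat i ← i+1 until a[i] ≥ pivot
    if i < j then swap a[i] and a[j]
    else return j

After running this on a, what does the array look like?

6 5 4 7 8 16 14 10 17 19

pivot=10
j stops at 7 (6), i stops at 0 (10); swap ⇒ 6 5 16 7 8 4 14 10 17 19
j stops at 5 (4), i stops at 2 (16); swap ⇒ 6 5 4 7 8 16 14 10 17 19
j stops at 4, i stops at 5; i≥j ⇒ return 4. a=6 5 4 7 8 16 14 10 17 19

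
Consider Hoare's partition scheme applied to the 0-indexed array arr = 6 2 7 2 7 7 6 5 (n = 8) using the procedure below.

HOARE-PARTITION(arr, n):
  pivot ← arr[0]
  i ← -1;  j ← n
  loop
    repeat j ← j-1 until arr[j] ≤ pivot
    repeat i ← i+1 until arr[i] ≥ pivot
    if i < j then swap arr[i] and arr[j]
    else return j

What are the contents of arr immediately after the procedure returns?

5 2 6 2 7 7 7 6

pivot = arr[0] = 6; i = -1, j = 8
j→7 (arr[7]=5≤6), i→0 (arr[0]=6≥6); i<j, swap → 5 2 7 2 7 7 6 6
j→6 (arr[6]=6≤6), i→2 (arr[2]=7≥6); i<j, swap → 5 2 6 2 7 7 7 6
j→3, i→4; i≥j, return j=3. arr = 5 2 6 2 7 7 7 6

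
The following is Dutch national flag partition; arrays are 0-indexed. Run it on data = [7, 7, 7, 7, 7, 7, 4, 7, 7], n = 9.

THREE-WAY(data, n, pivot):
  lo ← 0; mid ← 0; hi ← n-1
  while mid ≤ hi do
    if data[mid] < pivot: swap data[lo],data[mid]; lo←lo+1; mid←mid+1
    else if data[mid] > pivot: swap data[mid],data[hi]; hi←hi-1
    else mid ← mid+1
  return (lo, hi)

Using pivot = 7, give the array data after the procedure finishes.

[4, 7, 7, 7, 7, 7, 7, 7, 7]

lo=0 mid=0 hi=8
7=7: mid=1
7=7: mid=2
7=7: mid=3
7=7: mid=4
7=7: mid=5
7=7: mid=6
4<7: swap(0,6), lo=1 mid=7 ⇒ [4, 7, 7, 7, 7, 7, 7, 7, 7]
7=7: mid=8
7=7: mid=9
done. lo=1 hi=8; data=[4, 7, 7, 7, 7, 7, 7, 7, 7]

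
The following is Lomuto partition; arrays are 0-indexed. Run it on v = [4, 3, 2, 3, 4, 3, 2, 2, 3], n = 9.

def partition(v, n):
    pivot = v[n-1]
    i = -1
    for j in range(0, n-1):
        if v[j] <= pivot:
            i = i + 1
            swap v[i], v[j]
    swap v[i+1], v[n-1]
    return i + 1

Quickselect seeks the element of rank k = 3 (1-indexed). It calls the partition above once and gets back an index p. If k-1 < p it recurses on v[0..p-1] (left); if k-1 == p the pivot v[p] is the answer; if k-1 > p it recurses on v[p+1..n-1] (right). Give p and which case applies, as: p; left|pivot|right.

6; left

pivot=3, i=-1
j=0: 4>3, skip
j=1: 3≤3, i=0, swap(0,1) ⇒ [3, 4, 2, 3, 4, 3, 2, 2, 3]
j=2: 2≤3, i=1, swap(1,2) ⇒ [3, 2, 4, 3, 4, 3, 2, 2, 3]
j=3: 3≤3, i=2, swap(2,3) ⇒ [3, 2, 3, 4, 4, 3, 2, 2, 3]
j=4: 4>3, skip
j=5: 3≤3, i=3, swap(3,5) ⇒ [3, 2, 3, 3, 4, 4, 2, 2, 3]
j=6: 2≤3, i=4, swap(4,6) ⇒ [3, 2, 3, 3, 2, 4, 4, 2, 3]
j=7: 2≤3, i=5, swap(5,7) ⇒ [3, 2, 3, 3, 2, 2, 4, 4, 3]
swap(6,8) ⇒ [3, 2, 3, 3, 2, 2, 3, 4, 4]; return 6
p = 6; k-1 = 2 < 6 ⇒ left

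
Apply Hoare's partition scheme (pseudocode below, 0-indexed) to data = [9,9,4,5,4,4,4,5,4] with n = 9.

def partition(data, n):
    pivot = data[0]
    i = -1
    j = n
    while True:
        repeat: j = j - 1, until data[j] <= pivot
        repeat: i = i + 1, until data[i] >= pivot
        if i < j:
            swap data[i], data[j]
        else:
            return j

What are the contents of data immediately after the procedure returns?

pivot=9
j stops at 8 (4), i stops at 0 (9); swap ⇒ [4,9,4,5,4,4,4,5,9]
j stops at 7 (5), i stops at 1 (9); swap ⇒ [4,5,4,5,4,4,4,9,9]
j stops at 6, i stops at 7; i≥j ⇒ return 6. data=[4,5,4,5,4,4,4,9,9]

[4,5,4,5,4,4,4,9,9]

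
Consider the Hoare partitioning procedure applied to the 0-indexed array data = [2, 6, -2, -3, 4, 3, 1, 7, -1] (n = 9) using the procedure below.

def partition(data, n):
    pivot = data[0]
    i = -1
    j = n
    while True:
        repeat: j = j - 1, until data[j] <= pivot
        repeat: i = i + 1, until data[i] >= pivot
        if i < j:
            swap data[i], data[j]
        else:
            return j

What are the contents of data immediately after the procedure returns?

pivot = data[0] = 2; i = -1, j = 9
j→8 (data[8]=-1≤2), i→0 (data[0]=2≥2); i<j, swap → [-1, 6, -2, -3, 4, 3, 1, 7, 2]
j→6 (data[6]=1≤2), i→1 (data[1]=6≥2); i<j, swap → [-1, 1, -2, -3, 4, 3, 6, 7, 2]
j→3, i→4; i≥j, return j=3. data = [-1, 1, -2, -3, 4, 3, 6, 7, 2]

[-1, 1, -2, -3, 4, 3, 6, 7, 2]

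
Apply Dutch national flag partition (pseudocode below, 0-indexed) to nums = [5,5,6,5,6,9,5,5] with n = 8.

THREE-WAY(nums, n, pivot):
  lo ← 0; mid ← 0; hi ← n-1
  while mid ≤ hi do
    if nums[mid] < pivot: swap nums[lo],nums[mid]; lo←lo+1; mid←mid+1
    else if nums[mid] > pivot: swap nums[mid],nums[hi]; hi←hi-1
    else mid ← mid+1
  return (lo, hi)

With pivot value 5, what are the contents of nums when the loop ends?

pivot = 5; lo=0, mid=0, hi=7
nums[mid]=5=5: mid=1
nums[mid]=5=5: mid=2
nums[mid]=6>5: swap nums[2],nums[7]; hi=6 → [5,5,5,5,6,9,5,6]
nums[mid]=5=5: mid=3
nums[mid]=5=5: mid=4
nums[mid]=6>5: swap nums[4],nums[6]; hi=5 → [5,5,5,5,5,9,6,6]
nums[mid]=5=5: mid=5
nums[mid]=9>5: swap nums[5],nums[5]; hi=4 → [5,5,5,5,5,9,6,6]
end: lo=0, hi=4; nums = [5,5,5,5,5,9,6,6]

[5,5,5,5,5,9,6,6]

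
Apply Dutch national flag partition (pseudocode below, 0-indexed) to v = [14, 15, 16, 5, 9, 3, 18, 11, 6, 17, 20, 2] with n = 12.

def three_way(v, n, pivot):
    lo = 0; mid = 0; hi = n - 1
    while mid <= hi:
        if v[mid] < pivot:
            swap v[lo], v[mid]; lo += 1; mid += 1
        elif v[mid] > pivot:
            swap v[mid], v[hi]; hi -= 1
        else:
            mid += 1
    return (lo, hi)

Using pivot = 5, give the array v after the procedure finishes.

[2, 3, 5, 9, 16, 18, 11, 6, 17, 20, 15, 14]

pivot = 5; lo=0, mid=0, hi=11
v[mid]=14>5: swap v[0],v[11]; hi=10 → [2, 15, 16, 5, 9, 3, 18, 11, 6, 17, 20, 14]
v[mid]=2<5: swap v[0],v[0]; lo=1,mid=1 → [2, 15, 16, 5, 9, 3, 18, 11, 6, 17, 20, 14]
v[mid]=15>5: swap v[1],v[10]; hi=9 → [2, 20, 16, 5, 9, 3, 18, 11, 6, 17, 15, 14]
v[mid]=20>5: swap v[1],v[9]; hi=8 → [2, 17, 16, 5, 9, 3, 18, 11, 6, 20, 15, 14]
v[mid]=17>5: swap v[1],v[8]; hi=7 → [2, 6, 16, 5, 9, 3, 18, 11, 17, 20, 15, 14]
v[mid]=6>5: swap v[1],v[7]; hi=6 → [2, 11, 16, 5, 9, 3, 18, 6, 17, 20, 15, 14]
v[mid]=11>5: swap v[1],v[6]; hi=5 → [2, 18, 16, 5, 9, 3, 11, 6, 17, 20, 15, 14]
v[mid]=18>5: swap v[1],v[5]; hi=4 → [2, 3, 16, 5, 9, 18, 11, 6, 17, 20, 15, 14]
v[mid]=3<5: swap v[1],v[1]; lo=2,mid=2 → [2, 3, 16, 5, 9, 18, 11, 6, 17, 20, 15, 14]
v[mid]=16>5: swap v[2],v[4]; hi=3 → [2, 3, 9, 5, 16, 18, 11, 6, 17, 20, 15, 14]
v[mid]=9>5: swap v[2],v[3]; hi=2 → [2, 3, 5, 9, 16, 18, 11, 6, 17, 20, 15, 14]
v[mid]=5=5: mid=3
end: lo=2, hi=2; v = [2, 3, 5, 9, 16, 18, 11, 6, 17, 20, 15, 14]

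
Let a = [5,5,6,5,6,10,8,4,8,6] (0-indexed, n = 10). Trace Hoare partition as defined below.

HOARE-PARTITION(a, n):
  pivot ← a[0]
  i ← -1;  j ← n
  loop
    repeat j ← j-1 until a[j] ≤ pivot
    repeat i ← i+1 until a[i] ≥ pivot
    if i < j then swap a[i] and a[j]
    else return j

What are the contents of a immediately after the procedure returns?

pivot = a[0] = 5; i = -1, j = 10
j→7 (a[7]=4≤5), i→0 (a[0]=5≥5); i<j, swap → [4,5,6,5,6,10,8,5,8,6]
j→3 (a[3]=5≤5), i→1 (a[1]=5≥5); i<j, swap → [4,5,6,5,6,10,8,5,8,6]
j→1, i→2; i≥j, return j=1. a = [4,5,6,5,6,10,8,5,8,6]

[4,5,6,5,6,10,8,5,8,6]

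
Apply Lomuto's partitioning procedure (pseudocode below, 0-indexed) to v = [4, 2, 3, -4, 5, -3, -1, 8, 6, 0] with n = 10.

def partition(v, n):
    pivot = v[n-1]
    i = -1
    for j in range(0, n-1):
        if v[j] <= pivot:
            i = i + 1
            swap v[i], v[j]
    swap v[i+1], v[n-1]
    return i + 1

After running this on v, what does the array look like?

pivot = v[9] = 0; i = -1
j=0: v[0]=4 > 0 → no swap
j=1: v[1]=2 > 0 → no swap
j=2: v[2]=3 > 0 → no swap
j=3: v[3]=-4 ≤ 0 → i=0, swap v[0],v[3] → [-4, 2, 3, 4, 5, -3, -1, 8, 6, 0]
j=4: v[4]=5 > 0 → no swap
j=5: v[5]=-3 ≤ 0 → i=1, swap v[1],v[5] → [-4, -3, 3, 4, 5, 2, -1, 8, 6, 0]
j=6: v[6]=-1 ≤ 0 → i=2, swap v[2],v[6] → [-4, -3, -1, 4, 5, 2, 3, 8, 6, 0]
j=7: v[7]=8 > 0 → no swap
j=8: v[8]=6 > 0 → no swap
final swap v[3],v[9] → [-4, -3, -1, 0, 5, 2, 3, 8, 6, 4]; return 3

[-4, -3, -1, 0, 5, 2, 3, 8, 6, 4]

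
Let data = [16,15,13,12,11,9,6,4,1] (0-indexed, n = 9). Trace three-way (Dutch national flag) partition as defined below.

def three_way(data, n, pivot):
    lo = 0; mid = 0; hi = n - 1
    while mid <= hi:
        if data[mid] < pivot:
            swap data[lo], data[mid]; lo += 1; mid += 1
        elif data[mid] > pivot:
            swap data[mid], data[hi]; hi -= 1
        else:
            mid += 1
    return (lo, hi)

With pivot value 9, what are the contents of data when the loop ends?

lo=0 mid=0 hi=8
16>9: swap(0,8), hi=7 ⇒ [1,15,13,12,11,9,6,4,16]
1<9: swap(0,0), lo=1 mid=1 ⇒ [1,15,13,12,11,9,6,4,16]
15>9: swap(1,7), hi=6 ⇒ [1,4,13,12,11,9,6,15,16]
4<9: swap(1,1), lo=2 mid=2 ⇒ [1,4,13,12,11,9,6,15,16]
13>9: swap(2,6), hi=5 ⇒ [1,4,6,12,11,9,13,15,16]
6<9: swap(2,2), lo=3 mid=3 ⇒ [1,4,6,12,11,9,13,15,16]
12>9: swap(3,5), hi=4 ⇒ [1,4,6,9,11,12,13,15,16]
9=9: mid=4
11>9: swap(4,4), hi=3 ⇒ [1,4,6,9,11,12,13,15,16]
done. lo=3 hi=3; data=[1,4,6,9,11,12,13,15,16]

[1,4,6,9,11,12,13,15,16]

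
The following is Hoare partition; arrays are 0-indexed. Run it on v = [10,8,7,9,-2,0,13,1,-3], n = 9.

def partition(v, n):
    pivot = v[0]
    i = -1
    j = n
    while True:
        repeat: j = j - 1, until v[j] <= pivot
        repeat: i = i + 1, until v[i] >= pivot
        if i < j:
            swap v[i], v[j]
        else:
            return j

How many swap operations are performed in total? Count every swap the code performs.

pivot=10
j stops at 8 (-3), i stops at 0 (10); swap ⇒ [-3,8,7,9,-2,0,13,1,10]
j stops at 7 (1), i stops at 6 (13); swap ⇒ [-3,8,7,9,-2,0,1,13,10]
j stops at 6, i stops at 7; i≥j ⇒ return 6. v=[-3,8,7,9,-2,0,1,13,10]

2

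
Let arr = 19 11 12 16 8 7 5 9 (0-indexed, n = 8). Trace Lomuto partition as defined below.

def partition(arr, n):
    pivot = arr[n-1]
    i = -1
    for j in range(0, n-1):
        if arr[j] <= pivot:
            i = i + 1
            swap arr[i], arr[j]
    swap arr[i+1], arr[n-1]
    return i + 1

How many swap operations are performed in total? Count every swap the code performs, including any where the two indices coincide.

4

pivot=9, i=-1
j=0: 19>9, skip
j=1: 11>9, skip
j=2: 12>9, skip
j=3: 16>9, skip
j=4: 8≤9, i=0, swap(0,4) ⇒ 8 11 12 16 19 7 5 9
j=5: 7≤9, i=1, swap(1,5) ⇒ 8 7 12 16 19 11 5 9
j=6: 5≤9, i=2, swap(2,6) ⇒ 8 7 5 16 19 11 12 9
swap(3,7) ⇒ 8 7 5 9 19 11 12 16; return 3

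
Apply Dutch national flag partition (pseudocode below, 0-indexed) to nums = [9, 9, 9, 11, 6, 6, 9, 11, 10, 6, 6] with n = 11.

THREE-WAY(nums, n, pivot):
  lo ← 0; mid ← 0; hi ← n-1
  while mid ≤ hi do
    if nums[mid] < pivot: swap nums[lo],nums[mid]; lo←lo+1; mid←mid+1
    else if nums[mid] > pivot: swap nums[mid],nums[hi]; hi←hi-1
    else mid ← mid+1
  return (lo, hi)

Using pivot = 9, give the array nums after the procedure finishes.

[6, 6, 6, 6, 9, 9, 9, 9, 10, 11, 11]

pivot = 9; lo=0, mid=0, hi=10
nums[mid]=9=9: mid=1
nums[mid]=9=9: mid=2
nums[mid]=9=9: mid=3
nums[mid]=11>9: swap nums[3],nums[10]; hi=9 → [9, 9, 9, 6, 6, 6, 9, 11, 10, 6, 11]
nums[mid]=6<9: swap nums[0],nums[3]; lo=1,mid=4 → [6, 9, 9, 9, 6, 6, 9, 11, 10, 6, 11]
nums[mid]=6<9: swap nums[1],nums[4]; lo=2,mid=5 → [6, 6, 9, 9, 9, 6, 9, 11, 10, 6, 11]
nums[mid]=6<9: swap nums[2],nums[5]; lo=3,mid=6 → [6, 6, 6, 9, 9, 9, 9, 11, 10, 6, 11]
nums[mid]=9=9: mid=7
nums[mid]=11>9: swap nums[7],nums[9]; hi=8 → [6, 6, 6, 9, 9, 9, 9, 6, 10, 11, 11]
nums[mid]=6<9: swap nums[3],nums[7]; lo=4,mid=8 → [6, 6, 6, 6, 9, 9, 9, 9, 10, 11, 11]
nums[mid]=10>9: swap nums[8],nums[8]; hi=7 → [6, 6, 6, 6, 9, 9, 9, 9, 10, 11, 11]
end: lo=4, hi=7; nums = [6, 6, 6, 6, 9, 9, 9, 9, 10, 11, 11]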